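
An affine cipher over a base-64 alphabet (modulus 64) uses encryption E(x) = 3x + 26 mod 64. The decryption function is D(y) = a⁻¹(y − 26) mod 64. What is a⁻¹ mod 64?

43

gcd(64, 3) by repeated division:
64 = 21*3 + 1
3 = 3*1 + 0
Since gcd(3, 64) = 1, back-substitute to write 1 as a combination:
1 = 64 − 21·3
Hence 3⁻¹ ≡ -21 ≡ 43 (mod 64).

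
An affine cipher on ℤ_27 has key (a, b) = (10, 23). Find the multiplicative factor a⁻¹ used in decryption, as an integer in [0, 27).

Apply the Euclidean algorithm to 27 and 10:
27 = 2·10 + 7
10 = 1·7 + 3
7 = 2·3 + 1
3 = 3·1 + 0
Since gcd(10, 27) = 1, back-substitute to write 1 as a combination:
1 = 7 − 2·3
1 = −2·10 + 3·7
1 = 3·27 − 8·10
So 10·(-8) ≡ 1 (mod 27), and -8 ≡ 19 (mod 27).

19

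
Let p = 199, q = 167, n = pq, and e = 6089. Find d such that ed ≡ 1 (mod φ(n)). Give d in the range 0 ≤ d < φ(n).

φ(n) = (p−1)(q−1) = 198·166 = 32868.
Need d with 6089·d ≡ 1 (mod 32868). Apply the extended Euclidean algorithm:
32868 = 5×6089 + 2423
6089 = 2×2423 + 1243
2423 = 1×1243 + 1180
1243 = 1×1180 + 63
1180 = 18×63 + 46
63 = 1×46 + 17
46 = 2×17 + 12
17 = 1×12 + 5
12 = 2×5 + 2
5 = 2×2 + 1
2 = 2×1 + 0
Back-substitute:
1 = 5 − 2·2
1 = −2·12 + 5·5
1 = 5·17 − 7·12
1 = −7·46 + 19·17
1 = 19·63 − 26·46
1 = −26·1180 + 487·63
1 = 487·1243 − 513·1180
1 = −513·2423 + 1000·1243
1 = 1000·6089 − 2513·2423
1 = −2513·32868 + 13565·6089
So 6089·13565 ≡ 1 (mod 32868), hence d = 13565.

13565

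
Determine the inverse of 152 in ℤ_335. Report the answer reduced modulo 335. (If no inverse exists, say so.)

108

Run Euclid on (335, 152):
335 = 2·152 + 31
152 = 4·31 + 28
31 = 1·28 + 3
28 = 9·3 + 1
3 = 3·1 + 0
gcd = 1, so the inverse exists. Back-substitute:
1 = 28 − 9·3
1 = −9·31 + 10·28
1 = 10·152 − 49·31
1 = −49·335 + 108·152
So 152·108 ≡ 1 (mod 335).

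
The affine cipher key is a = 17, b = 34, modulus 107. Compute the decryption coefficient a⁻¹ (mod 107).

63

Apply the Euclidean algorithm to 107 and 17:
107 = 6·17 + 5
17 = 3·5 + 2
5 = 2·2 + 1
2 = 2·1 + 0
The gcd is 1. Working backward:
1 = 5 − 2·2
1 = −2·17 + 7·5
1 = 7·107 − 44·17
Thus 17·(-44) ≡ 1 (mod 107); reducing, -44 mod 107 = 63.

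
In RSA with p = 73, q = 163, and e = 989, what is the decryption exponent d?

φ(n) = (p−1)(q−1) = 72·162 = 11664.
Need d with 989·d ≡ 1 (mod 11664). Apply the extended Euclidean algorithm:
11664 = 11*989 + 785
989 = 1*785 + 204
785 = 3*204 + 173
204 = 1*173 + 31
173 = 5*31 + 18
31 = 1*18 + 13
18 = 1*13 + 5
13 = 2*5 + 3
5 = 1*3 + 2
3 = 1*2 + 1
2 = 2*1 + 0
Back-substitute:
1 = 3 − 2
1 = −5 + 2·3
1 = 2·13 − 5·5
1 = −5·18 + 7·13
1 = 7·31 − 12·18
1 = −12·173 + 67·31
1 = 67·204 − 79·173
1 = −79·785 + 304·204
1 = 304·989 − 383·785
1 = −383·11664 + 4517·989
So 989·4517 ≡ 1 (mod 11664), hence d = 4517.

4517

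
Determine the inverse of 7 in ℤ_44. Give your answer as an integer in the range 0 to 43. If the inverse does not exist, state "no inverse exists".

19

Extended Euclidean algorithm:
44 = 6×7 + 2
7 = 3×2 + 1
2 = 2×1 + 0
gcd = 1, so the inverse exists. Back-substitute:
1 = 7 − 3·2
1 = −3·44 + 19·7
So 7·19 ≡ 1 (mod 44).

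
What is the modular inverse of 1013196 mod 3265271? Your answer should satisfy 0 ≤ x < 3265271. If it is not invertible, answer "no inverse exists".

Extended Euclidean algorithm:
3265271 = 3·1013196 + 225683
1013196 = 4·225683 + 110464
225683 = 2·110464 + 4755
110464 = 23·4755 + 1099
4755 = 4·1099 + 359
1099 = 3·359 + 22
359 = 16·22 + 7
22 = 3·7 + 1
7 = 7·1 + 0
The gcd is 1. Working backward:
1 = 22 − 3·7
1 = −3·359 + 49·22
1 = 49·1099 − 150·359
1 = −150·4755 + 649·1099
1 = 649·110464 − 15077·4755
1 = −15077·225683 + 30803·110464
1 = 30803·1013196 − 138289·225683
1 = −138289·3265271 + 445670·1013196
So 1013196·445670 ≡ 1 (mod 3265271).

445670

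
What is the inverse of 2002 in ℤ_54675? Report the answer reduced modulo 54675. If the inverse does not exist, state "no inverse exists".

Run Euclid on (54675, 2002):
54675 = 27*2002 + 621
2002 = 3*621 + 139
621 = 4*139 + 65
139 = 2*65 + 9
65 = 7*9 + 2
9 = 4*2 + 1
2 = 2*1 + 0
gcd = 1, so the inverse exists. Back-substitute:
1 = 9 − 4·2
1 = −4·65 + 29·9
1 = 29·139 − 62·65
1 = −62·621 + 277·139
1 = 277·2002 − 893·621
1 = −893·54675 + 24388·2002
So 2002·24388 ≡ 1 (mod 54675).

24388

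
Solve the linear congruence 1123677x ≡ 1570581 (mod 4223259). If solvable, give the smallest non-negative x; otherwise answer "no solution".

First find gcd(1123677, 4223259):
4223259 = 3×1123677 + 852228
1123677 = 1×852228 + 271449
852228 = 3×271449 + 37881
271449 = 7×37881 + 6282
37881 = 6×6282 + 189
6282 = 33×189 + 45
189 = 4×45 + 9
45 = 5×9 + 0
gcd = 9 and 9 | 1570581, so solutions exist. Divide through by 9: 124853x ≡ 174509 (mod 469251).
Now find 124853⁻¹ mod 469251:
469251 = 3*124853 + 94692
124853 = 1*94692 + 30161
94692 = 3*30161 + 4209
30161 = 7*4209 + 698
4209 = 6*698 + 21
698 = 33*21 + 5
21 = 4*5 + 1
5 = 5*1 + 0
Back-substitute:
1 = 21 − 4·5
1 = −4·698 + 133·21
1 = 133·4209 − 802·698
1 = −802·30161 + 5747·4209
1 = 5747·94692 − 18043·30161
1 = −18043·124853 + 23790·94692
1 = 23790·469251 − 89413·124853
So 124853·(-89413) ≡ 1 (mod 469251), i.e. 124853⁻¹ ≡ 379838.
Then x ≡ 379838·174509 ≡ 161035 (mod 469251); the smallest non-negative solution is x = 161035.

161035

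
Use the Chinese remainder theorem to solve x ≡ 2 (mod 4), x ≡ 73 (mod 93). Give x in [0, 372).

166

Write x = 2 + 4·k. Then 4·k ≡ 73 − 2 ≡ 71 (mod 93).
Need 4⁻¹ mod 93. Extended Euclid on (93, 4):
93 = 23·4 + 1
4 = 4·1 + 0
Back-substitute:
1 = 93 − 23·4
4⁻¹ ≡ 70 (mod 93), so k ≡ 70·71 ≡ 41 (mod 93).
x = 2 + 4·41 = 166.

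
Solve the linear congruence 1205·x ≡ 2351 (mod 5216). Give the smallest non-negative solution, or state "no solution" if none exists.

First find gcd(1205, 5216):
5216 = 4·1205 + 396
1205 = 3·396 + 17
396 = 23·17 + 5
17 = 3·5 + 2
5 = 2·2 + 1
2 = 2·1 + 0
gcd = 1, so a unique solution mod 5216 exists.
Back-substitute for the Bézout coefficients:
1 = 5 − 2·2
1 = −2·17 + 7·5
1 = 7·396 − 163·17
1 = −163·1205 + 496·396
1 = 496·5216 − 2147·1205
So 1205·(-2147) ≡ 1 (mod 5216), giving 1205⁻¹ ≡ 3069.
x ≡ 1205⁻¹·2351 ≡ 3069·2351 ≡ 1491 (mod 5216).

1491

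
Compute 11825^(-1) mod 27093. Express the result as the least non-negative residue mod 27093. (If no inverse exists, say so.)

no inverse exists

Euclidean algorithm on 27093, 11825:
27093 = 2×11825 + 3443
11825 = 3×3443 + 1496
3443 = 2×1496 + 451
1496 = 3×451 + 143
451 = 3×143 + 22
143 = 6×22 + 11
22 = 2×11 + 0
The gcd is 11, not 1, hence no inverse exists.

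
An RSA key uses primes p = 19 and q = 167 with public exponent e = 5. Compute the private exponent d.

φ(n) = (p−1)(q−1) = 18·166 = 2988.
Need d with 5·d ≡ 1 (mod 2988). Apply the extended Euclidean algorithm:
2988 = 597×5 + 3
5 = 1×3 + 2
3 = 1×2 + 1
2 = 2×1 + 0
Back-substitute:
1 = 3 − 2
1 = −5 + 2·3
1 = 2·2988 − 1195·5
So 5·(-1195) ≡ 1 (mod 2988), hence d ≡ -1195 ≡ 1793 (mod 2988).

1793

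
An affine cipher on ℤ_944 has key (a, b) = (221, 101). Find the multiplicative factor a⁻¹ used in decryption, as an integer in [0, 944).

645

Extended Euclidean algorithm:
944 = 4·221 + 60
221 = 3·60 + 41
60 = 1·41 + 19
41 = 2·19 + 3
19 = 6·3 + 1
3 = 3·1 + 0
Since gcd(221, 944) = 1, back-substitute to write 1 as a combination:
1 = 19 − 6·3
1 = −6·41 + 13·19
1 = 13·60 − 19·41
1 = −19·221 + 70·60
1 = 70·944 − 299·221
So 221·(-299) ≡ 1 (mod 944), and -299 ≡ 645 (mod 944).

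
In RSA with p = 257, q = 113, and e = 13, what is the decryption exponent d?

24261

φ(n) = (p−1)(q−1) = 256·112 = 28672.
Need d with 13·d ≡ 1 (mod 28672). Apply the extended Euclidean algorithm:
28672 = 2205·13 + 7
13 = 1·7 + 6
7 = 1·6 + 1
6 = 6·1 + 0
Back-substitute:
1 = 7 − 6
1 = −13 + 2·7
1 = 2·28672 − 4411·13
So 13·(-4411) ≡ 1 (mod 28672), hence d ≡ -4411 ≡ 24261 (mod 28672).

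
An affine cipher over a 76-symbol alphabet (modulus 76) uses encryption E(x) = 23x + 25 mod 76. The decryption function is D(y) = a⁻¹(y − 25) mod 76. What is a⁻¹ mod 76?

Extended Euclidean algorithm:
76 = 3·23 + 7
23 = 3·7 + 2
7 = 3·2 + 1
2 = 2·1 + 0
Since gcd(23, 76) = 1, back-substitute to write 1 as a combination:
1 = 7 − 3·2
1 = −3·23 + 10·7
1 = 10·76 − 33·23
So 23·(-33) ≡ 1 (mod 76), and -33 ≡ 43 (mod 76).

43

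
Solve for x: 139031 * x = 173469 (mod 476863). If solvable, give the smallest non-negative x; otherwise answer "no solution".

59661

First find gcd(139031, 476863):
476863 = 3*139031 + 59770
139031 = 2*59770 + 19491
59770 = 3*19491 + 1297
19491 = 15*1297 + 36
1297 = 36*36 + 1
36 = 36*1 + 0
gcd = 1, so a unique solution mod 476863 exists.
Back-substitute for the Bézout coefficients:
1 = 1297 − 36·36
1 = −36·19491 + 541·1297
1 = 541·59770 − 1659·19491
1 = −1659·139031 + 3859·59770
1 = 3859·476863 − 13236·139031
So 139031·(-13236) ≡ 1 (mod 476863), giving 139031⁻¹ ≡ 463627.
x ≡ 139031⁻¹·173469 ≡ 463627·173469 ≡ 59661 (mod 476863).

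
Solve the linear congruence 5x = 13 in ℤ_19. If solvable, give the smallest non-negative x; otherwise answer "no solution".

14

First find gcd(5, 19):
19 = 3*5 + 4
5 = 1*4 + 1
4 = 4*1 + 0
gcd = 1, so a unique solution mod 19 exists.
Back-substitute for the Bézout coefficients:
1 = 5 − 4
1 = −19 + 4·5
So 5·(4) ≡ 1 (mod 19), giving 5⁻¹ ≡ 4.
x ≡ 5⁻¹·13 ≡ 4·13 ≡ 14 (mod 19).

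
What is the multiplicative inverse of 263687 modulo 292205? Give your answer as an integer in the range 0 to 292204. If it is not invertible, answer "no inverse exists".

90178

gcd(292205, 263687) by repeated division:
292205 = 1×263687 + 28518
263687 = 9×28518 + 7025
28518 = 4×7025 + 418
7025 = 16×418 + 337
418 = 1×337 + 81
337 = 4×81 + 13
81 = 6×13 + 3
13 = 4×3 + 1
3 = 3×1 + 0
gcd = 1, so the inverse exists. Back-substitute:
1 = 13 − 4·3
1 = −4·81 + 25·13
1 = 25·337 − 104·81
1 = −104·418 + 129·337
1 = 129·7025 − 2168·418
1 = −2168·28518 + 8801·7025
1 = 8801·263687 − 81377·28518
1 = −81377·292205 + 90178·263687
So 263687·90178 ≡ 1 (mod 292205).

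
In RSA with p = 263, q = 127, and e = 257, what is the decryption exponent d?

18497

φ(n) = (p−1)(q−1) = 262·126 = 33012.
Need d with 257·d ≡ 1 (mod 33012). Apply the extended Euclidean algorithm:
33012 = 128·257 + 116
257 = 2·116 + 25
116 = 4·25 + 16
25 = 1·16 + 9
16 = 1·9 + 7
9 = 1·7 + 2
7 = 3·2 + 1
2 = 2·1 + 0
Back-substitute:
1 = 7 − 3·2
1 = −3·9 + 4·7
1 = 4·16 − 7·9
1 = −7·25 + 11·16
1 = 11·116 − 51·25
1 = −51·257 + 113·116
1 = 113·33012 − 14515·257
So 257·(-14515) ≡ 1 (mod 33012), hence d ≡ -14515 ≡ 18497 (mod 33012).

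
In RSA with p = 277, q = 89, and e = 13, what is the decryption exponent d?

φ(n) = (p−1)(q−1) = 276·88 = 24288.
Need d with 13·d ≡ 1 (mod 24288). Apply the extended Euclidean algorithm:
24288 = 1868*13 + 4
13 = 3*4 + 1
4 = 4*1 + 0
Back-substitute:
1 = 13 − 3·4
1 = −3·24288 + 5605·13
So 13·5605 ≡ 1 (mod 24288), hence d = 5605.

5605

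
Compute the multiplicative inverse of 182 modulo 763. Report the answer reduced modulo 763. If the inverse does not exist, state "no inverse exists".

Compute gcd(182, 763):
763 = 4*182 + 35
182 = 5*35 + 7
35 = 5*7 + 0
gcd(182, 763) = 7 ≠ 1, so 182 has no multiplicative inverse modulo 763.

no inverse exists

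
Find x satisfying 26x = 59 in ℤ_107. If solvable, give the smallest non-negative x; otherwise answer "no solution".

First find gcd(26, 107):
107 = 4×26 + 3
26 = 8×3 + 2
3 = 1×2 + 1
2 = 2×1 + 0
gcd = 1, so a unique solution mod 107 exists.
Back-substitute for the Bézout coefficients:
1 = 3 − 2
1 = −26 + 9·3
1 = 9·107 − 37·26
So 26·(-37) ≡ 1 (mod 107), giving 26⁻¹ ≡ 70.
x ≡ 26⁻¹·59 ≡ 70·59 ≡ 64 (mod 107).

64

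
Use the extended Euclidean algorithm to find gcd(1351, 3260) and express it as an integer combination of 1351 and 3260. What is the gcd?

Euclidean algorithm:
3260 = 2×1351 + 558
1351 = 2×558 + 235
558 = 2×235 + 88
235 = 2×88 + 59
88 = 1×59 + 29
59 = 2×29 + 1
29 = 29×1 + 0
gcd(1351, 3260) = 1.
Working backward:
1 = 59 − 2·29
1 = −2·88 + 3·59
1 = 3·235 − 8·88
1 = −8·558 + 19·235
1 = 19·1351 − 46·558
1 = −46·3260 + 111·1351
So 1 = (-46)·3260 + (111)·1351.

1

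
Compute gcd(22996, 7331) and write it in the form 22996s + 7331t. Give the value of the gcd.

Apply Euclid's algorithm to 22996 and 7331:
22996 = 3×7331 + 1003
7331 = 7×1003 + 310
1003 = 3×310 + 73
310 = 4×73 + 18
73 = 4×18 + 1
18 = 18×1 + 0
gcd(22996, 7331) = 1.
Working backward:
1 = 73 − 4·18
1 = −4·310 + 17·73
1 = 17·1003 − 55·310
1 = −55·7331 + 402·1003
1 = 402·22996 − 1261·7331
So 1 = (402)·22996 + (-1261)·7331.

1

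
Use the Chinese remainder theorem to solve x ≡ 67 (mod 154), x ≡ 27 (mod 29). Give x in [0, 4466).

375

Write x = 67 + 154·k. Then 154·k ≡ 27 − 67 ≡ 18 (mod 29).
Need 154⁻¹ mod 29. Extended Euclid on (29, 9):
29 = 3·9 + 2
9 = 4·2 + 1
2 = 2·1 + 0
Back-substitute:
1 = 9 − 4·2
1 = −4·29 + 13·9
154⁻¹ ≡ 13 (mod 29), so k ≡ 13·18 ≡ 2 (mod 29).
x = 67 + 154·2 = 375.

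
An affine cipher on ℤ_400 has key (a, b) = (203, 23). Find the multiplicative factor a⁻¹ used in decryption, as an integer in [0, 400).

67

Apply the Euclidean algorithm to 400 and 203:
400 = 1·203 + 197
203 = 1·197 + 6
197 = 32·6 + 5
6 = 1·5 + 1
5 = 5·1 + 0
Since gcd(203, 400) = 1, back-substitute to write 1 as a combination:
1 = 6 − 5
1 = −197 + 33·6
1 = 33·203 − 34·197
1 = −34·400 + 67·203
So 203·67 ≡ 1 (mod 400).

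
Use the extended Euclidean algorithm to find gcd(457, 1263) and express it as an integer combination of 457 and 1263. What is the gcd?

Euclidean algorithm:
1263 = 2·457 + 349
457 = 1·349 + 108
349 = 3·108 + 25
108 = 4·25 + 8
25 = 3·8 + 1
8 = 8·1 + 0
gcd(457, 1263) = 1.
Express as a combination:
1 = 25 − 3·8
1 = −3·108 + 13·25
1 = 13·349 − 42·108
1 = −42·457 + 55·349
1 = 55·1263 − 152·457
So 1 = (55)·1263 + (-152)·457.

1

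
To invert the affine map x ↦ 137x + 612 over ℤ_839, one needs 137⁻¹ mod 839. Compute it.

Apply the Euclidean algorithm to 839 and 137:
839 = 6×137 + 17
137 = 8×17 + 1
17 = 17×1 + 0
The gcd is 1. Working backward:
1 = 137 − 8·17
1 = −8·839 + 49·137
So 137·49 ≡ 1 (mod 839).

49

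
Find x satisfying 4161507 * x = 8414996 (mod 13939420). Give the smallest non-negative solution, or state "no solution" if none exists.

8366668

First find gcd(4161507, 13939420):
13939420 = 3×4161507 + 1454899
4161507 = 2×1454899 + 1251709
1454899 = 1×1251709 + 203190
1251709 = 6×203190 + 32569
203190 = 6×32569 + 7776
32569 = 4×7776 + 1465
7776 = 5×1465 + 451
1465 = 3×451 + 112
451 = 4×112 + 3
112 = 37×3 + 1
3 = 3×1 + 0
gcd = 1, so a unique solution mod 13939420 exists.
Back-substitute for the Bézout coefficients:
1 = 112 − 37·3
1 = −37·451 + 149·112
1 = 149·1465 − 484·451
1 = −484·7776 + 2569·1465
1 = 2569·32569 − 10760·7776
1 = −10760·203190 + 67129·32569
1 = 67129·1251709 − 413534·203190
1 = −413534·1454899 + 480663·1251709
1 = 480663·4161507 − 1374860·1454899
1 = −1374860·13939420 + 4605243·4161507
So 4161507·(4605243) ≡ 1 (mod 13939420), giving 4161507⁻¹ ≡ 4605243.
x ≡ 4161507⁻¹·8414996 ≡ 4605243·8414996 ≡ 8366668 (mod 13939420).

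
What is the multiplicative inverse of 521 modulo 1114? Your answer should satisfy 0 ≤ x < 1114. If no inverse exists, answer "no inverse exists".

263

gcd(1114, 521) by repeated division:
1114 = 2×521 + 72
521 = 7×72 + 17
72 = 4×17 + 4
17 = 4×4 + 1
4 = 4×1 + 0
The gcd is 1. Working backward:
1 = 17 − 4·4
1 = −4·72 + 17·17
1 = 17·521 − 123·72
1 = −123·1114 + 263·521
So 521·263 ≡ 1 (mod 1114).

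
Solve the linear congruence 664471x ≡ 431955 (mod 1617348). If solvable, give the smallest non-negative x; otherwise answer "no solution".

1560453

First find gcd(664471, 1617348):
1617348 = 2×664471 + 288406
664471 = 2×288406 + 87659
288406 = 3×87659 + 25429
87659 = 3×25429 + 11372
25429 = 2×11372 + 2685
11372 = 4×2685 + 632
2685 = 4×632 + 157
632 = 4×157 + 4
157 = 39×4 + 1
4 = 4×1 + 0
gcd = 1, so a unique solution mod 1617348 exists.
Back-substitute for the Bézout coefficients:
1 = 157 − 39·4
1 = −39·632 + 157·157
1 = 157·2685 − 667·632
1 = −667·11372 + 2825·2685
1 = 2825·25429 − 6317·11372
1 = −6317·87659 + 21776·25429
1 = 21776·288406 − 71645·87659
1 = −71645·664471 + 165066·288406
1 = 165066·1617348 − 401777·664471
So 664471·(-401777) ≡ 1 (mod 1617348), giving 664471⁻¹ ≡ 1215571.
x ≡ 664471⁻¹·431955 ≡ 1215571·431955 ≡ 1560453 (mod 1617348).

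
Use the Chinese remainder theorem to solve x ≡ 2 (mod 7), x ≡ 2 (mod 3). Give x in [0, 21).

Write x = 2 + 7·k. Then 7·k ≡ 2 − 2 ≡ 0 (mod 3).
Need 7⁻¹ mod 3. Extended Euclid on (3, 1):
3 = 3·1 + 0
7⁻¹ ≡ 1 (mod 3), so k ≡ 1·0 ≡ 0 (mod 3).
x = 2 + 7·0 = 2.

2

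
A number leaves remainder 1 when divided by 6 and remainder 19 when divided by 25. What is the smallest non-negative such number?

Write x = 1 + 6·k. Then 6·k ≡ 19 − 1 ≡ 18 (mod 25).
Need 6⁻¹ mod 25. Extended Euclid on (25, 6):
25 = 4×6 + 1
6 = 6×1 + 0
Back-substitute:
1 = 25 − 4·6
6⁻¹ ≡ 21 (mod 25), so k ≡ 21·18 ≡ 3 (mod 25).
x = 1 + 6·3 = 19.

19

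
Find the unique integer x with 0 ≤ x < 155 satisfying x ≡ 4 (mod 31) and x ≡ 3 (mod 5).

Write x = 4 + 31·k. Then 31·k ≡ 3 − 4 ≡ 4 (mod 5).
Need 31⁻¹ mod 5. Extended Euclid on (5, 1):
5 = 5*1 + 0
31⁻¹ ≡ 1 (mod 5), so k ≡ 1·4 ≡ 4 (mod 5).
x = 4 + 31·4 = 128.

128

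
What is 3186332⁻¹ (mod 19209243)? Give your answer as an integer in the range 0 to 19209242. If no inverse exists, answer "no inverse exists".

14531291

Apply the Euclidean algorithm to 19209243 and 3186332:
19209243 = 6*3186332 + 91251
3186332 = 34*91251 + 83798
91251 = 1*83798 + 7453
83798 = 11*7453 + 1815
7453 = 4*1815 + 193
1815 = 9*193 + 78
193 = 2*78 + 37
78 = 2*37 + 4
37 = 9*4 + 1
4 = 4*1 + 0
The gcd is 1. Working backward:
1 = 37 − 9·4
1 = −9·78 + 19·37
1 = 19·193 − 47·78
1 = −47·1815 + 442·193
1 = 442·7453 − 1815·1815
1 = −1815·83798 + 20407·7453
1 = 20407·91251 − 22222·83798
1 = −22222·3186332 + 775955·91251
1 = 775955·19209243 − 4677952·3186332
Hence 3186332⁻¹ ≡ -4677952 ≡ 14531291 (mod 19209243).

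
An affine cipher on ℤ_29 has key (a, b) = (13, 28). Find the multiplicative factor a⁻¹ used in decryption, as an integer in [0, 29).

9

gcd(29, 13) by repeated division:
29 = 2*13 + 3
13 = 4*3 + 1
3 = 3*1 + 0
Since gcd(13, 29) = 1, back-substitute to write 1 as a combination:
1 = 13 − 4·3
1 = −4·29 + 9·13
So 13·9 ≡ 1 (mod 29).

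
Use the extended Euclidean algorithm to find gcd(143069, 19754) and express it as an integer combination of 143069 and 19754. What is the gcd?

Euclidean algorithm:
143069 = 7×19754 + 4791
19754 = 4×4791 + 590
4791 = 8×590 + 71
590 = 8×71 + 22
71 = 3×22 + 5
22 = 4×5 + 2
5 = 2×2 + 1
2 = 2×1 + 0
gcd(143069, 19754) = 1.
Express as a combination:
1 = 5 − 2·2
1 = −2·22 + 9·5
1 = 9·71 − 29·22
1 = −29·590 + 241·71
1 = 241·4791 − 1957·590
1 = −1957·19754 + 8069·4791
1 = 8069·143069 − 58440·19754
So 1 = (8069)·143069 + (-58440)·19754.

1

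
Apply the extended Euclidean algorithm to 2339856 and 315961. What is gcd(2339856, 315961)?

Apply Euclid's algorithm to 2339856 and 315961:
2339856 = 7*315961 + 128129
315961 = 2*128129 + 59703
128129 = 2*59703 + 8723
59703 = 6*8723 + 7365
8723 = 1*7365 + 1358
7365 = 5*1358 + 575
1358 = 2*575 + 208
575 = 2*208 + 159
208 = 1*159 + 49
159 = 3*49 + 12
49 = 4*12 + 1
12 = 12*1 + 0
gcd(2339856, 315961) = 1.
Working backward:
1 = 49 − 4·12
1 = −4·159 + 13·49
1 = 13·208 − 17·159
1 = −17·575 + 47·208
1 = 47·1358 − 111·575
1 = −111·7365 + 602·1358
1 = 602·8723 − 713·7365
1 = −713·59703 + 4880·8723
1 = 4880·128129 − 10473·59703
1 = −10473·315961 + 25826·128129
1 = 25826·2339856 − 191255·315961
So 1 = (25826)·2339856 + (-191255)·315961.

1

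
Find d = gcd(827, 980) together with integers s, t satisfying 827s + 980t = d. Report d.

1

Euclidean algorithm:
980 = 1×827 + 153
827 = 5×153 + 62
153 = 2×62 + 29
62 = 2×29 + 4
29 = 7×4 + 1
4 = 4×1 + 0
gcd(827, 980) = 1.
Working backward:
1 = 29 − 7·4
1 = −7·62 + 15·29
1 = 15·153 − 37·62
1 = −37·827 + 200·153
1 = 200·980 − 237·827
So 1 = (200)·980 + (-237)·827.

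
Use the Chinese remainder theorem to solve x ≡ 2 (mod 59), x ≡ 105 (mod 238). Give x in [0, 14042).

Write x = 2 + 59·k. Then 59·k ≡ 105 − 2 ≡ 103 (mod 238).
Need 59⁻¹ mod 238. Extended Euclid on (238, 59):
238 = 4·59 + 2
59 = 29·2 + 1
2 = 2·1 + 0
Back-substitute:
1 = 59 − 29·2
1 = −29·238 + 117·59
59⁻¹ ≡ 117 (mod 238), so k ≡ 117·103 ≡ 151 (mod 238).
x = 2 + 59·151 = 8911.

8911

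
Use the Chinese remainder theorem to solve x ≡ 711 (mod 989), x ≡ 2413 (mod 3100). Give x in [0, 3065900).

Write x = 711 + 989·k. Then 989·k ≡ 2413 − 711 ≡ 1702 (mod 3100).
Need 989⁻¹ mod 3100. Extended Euclid on (3100, 989):
3100 = 3*989 + 133
989 = 7*133 + 58
133 = 2*58 + 17
58 = 3*17 + 7
17 = 2*7 + 3
7 = 2*3 + 1
3 = 3*1 + 0
Back-substitute:
1 = 7 − 2·3
1 = −2·17 + 5·7
1 = 5·58 − 17·17
1 = −17·133 + 39·58
1 = 39·989 − 290·133
1 = −290·3100 + 909·989
989⁻¹ ≡ 909 (mod 3100), so k ≡ 909·1702 ≡ 218 (mod 3100).
x = 711 + 989·218 = 216313.

216313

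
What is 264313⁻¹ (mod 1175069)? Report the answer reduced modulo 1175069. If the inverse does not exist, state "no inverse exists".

Compute gcd(264313, 1175069):
1175069 = 4*264313 + 117817
264313 = 2*117817 + 28679
117817 = 4*28679 + 3101
28679 = 9*3101 + 770
3101 = 4*770 + 21
770 = 36*21 + 14
21 = 1*14 + 7
14 = 2*7 + 0
The gcd is 7, not 1, hence no inverse exists.

no inverse exists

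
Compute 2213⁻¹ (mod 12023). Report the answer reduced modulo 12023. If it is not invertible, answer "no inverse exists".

Apply the Euclidean algorithm to 12023 and 2213:
12023 = 5*2213 + 958
2213 = 2*958 + 297
958 = 3*297 + 67
297 = 4*67 + 29
67 = 2*29 + 9
29 = 3*9 + 2
9 = 4*2 + 1
2 = 2*1 + 0
The gcd is 1. Working backward:
1 = 9 − 4·2
1 = −4·29 + 13·9
1 = 13·67 − 30·29
1 = −30·297 + 133·67
1 = 133·958 − 429·297
1 = −429·2213 + 991·958
1 = 991·12023 − 5384·2213
So 2213·(-5384) ≡ 1 (mod 12023), and -5384 ≡ 6639 (mod 12023).

6639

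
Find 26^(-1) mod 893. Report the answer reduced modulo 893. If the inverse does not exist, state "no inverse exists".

790

Run Euclid on (893, 26):
893 = 34*26 + 9
26 = 2*9 + 8
9 = 1*8 + 1
8 = 8*1 + 0
The gcd is 1. Working backward:
1 = 9 − 8
1 = −26 + 3·9
1 = 3·893 − 103·26
So 26·(-103) ≡ 1 (mod 893), and -103 ≡ 790 (mod 893).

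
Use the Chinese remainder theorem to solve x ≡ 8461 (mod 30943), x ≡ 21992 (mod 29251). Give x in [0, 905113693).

725095780

Write x = 8461 + 30943·k. Then 30943·k ≡ 21992 − 8461 ≡ 13531 (mod 29251).
Need 30943⁻¹ mod 29251. Extended Euclid on (29251, 1692):
29251 = 17·1692 + 487
1692 = 3·487 + 231
487 = 2·231 + 25
231 = 9·25 + 6
25 = 4·6 + 1
6 = 6·1 + 0
Back-substitute:
1 = 25 − 4·6
1 = −4·231 + 37·25
1 = 37·487 − 78·231
1 = −78·1692 + 271·487
1 = 271·29251 − 4685·1692
30943⁻¹ ≡ 24566 (mod 29251), so k ≡ 24566·13531 ≡ 23433 (mod 29251).
x = 8461 + 30943·23433 = 725095780.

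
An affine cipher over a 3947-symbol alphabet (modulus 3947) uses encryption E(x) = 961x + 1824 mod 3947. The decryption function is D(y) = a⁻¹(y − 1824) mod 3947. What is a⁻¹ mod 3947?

3832

Extended Euclidean algorithm:
3947 = 4·961 + 103
961 = 9·103 + 34
103 = 3·34 + 1
34 = 34·1 + 0
Since gcd(961, 3947) = 1, back-substitute to write 1 as a combination:
1 = 103 − 3·34
1 = −3·961 + 28·103
1 = 28·3947 − 115·961
Thus 961·(-115) ≡ 1 (mod 3947); reducing, -115 mod 3947 = 3832.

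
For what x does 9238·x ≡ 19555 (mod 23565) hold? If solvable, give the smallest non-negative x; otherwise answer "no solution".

6790

First find gcd(9238, 23565):
23565 = 2·9238 + 5089
9238 = 1·5089 + 4149
5089 = 1·4149 + 940
4149 = 4·940 + 389
940 = 2·389 + 162
389 = 2·162 + 65
162 = 2·65 + 32
65 = 2·32 + 1
32 = 32·1 + 0
gcd = 1, so a unique solution mod 23565 exists.
Back-substitute for the Bézout coefficients:
1 = 65 − 2·32
1 = −2·162 + 5·65
1 = 5·389 − 12·162
1 = −12·940 + 29·389
1 = 29·4149 − 128·940
1 = −128·5089 + 157·4149
1 = 157·9238 − 285·5089
1 = −285·23565 + 727·9238
So 9238·(727) ≡ 1 (mod 23565), giving 9238⁻¹ ≡ 727.
x ≡ 9238⁻¹·19555 ≡ 727·19555 ≡ 6790 (mod 23565).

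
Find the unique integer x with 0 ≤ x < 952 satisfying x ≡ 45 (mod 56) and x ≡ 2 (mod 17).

325

Write x = 45 + 56·k. Then 56·k ≡ 2 − 45 ≡ 8 (mod 17).
Need 56⁻¹ mod 17. Extended Euclid on (17, 5):
17 = 3·5 + 2
5 = 2·2 + 1
2 = 2·1 + 0
Back-substitute:
1 = 5 − 2·2
1 = −2·17 + 7·5
56⁻¹ ≡ 7 (mod 17), so k ≡ 7·8 ≡ 5 (mod 17).
x = 45 + 56·5 = 325.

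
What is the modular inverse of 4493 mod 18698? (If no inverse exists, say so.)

1365

gcd(18698, 4493) by repeated division:
18698 = 4×4493 + 726
4493 = 6×726 + 137
726 = 5×137 + 41
137 = 3×41 + 14
41 = 2×14 + 13
14 = 1×13 + 1
13 = 13×1 + 0
Since gcd(4493, 18698) = 1, back-substitute to write 1 as a combination:
1 = 14 − 13
1 = −41 + 3·14
1 = 3·137 − 10·41
1 = −10·726 + 53·137
1 = 53·4493 − 328·726
1 = −328·18698 + 1365·4493
So 4493·1365 ≡ 1 (mod 18698).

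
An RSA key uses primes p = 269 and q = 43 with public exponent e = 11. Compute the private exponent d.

φ(n) = (p−1)(q−1) = 268·42 = 11256.
Need d with 11·d ≡ 1 (mod 11256). Apply the extended Euclidean algorithm:
11256 = 1023·11 + 3
11 = 3·3 + 2
3 = 1·2 + 1
2 = 2·1 + 0
Back-substitute:
1 = 3 − 2
1 = −11 + 4·3
1 = 4·11256 − 4093·11
So 11·(-4093) ≡ 1 (mod 11256), hence d ≡ -4093 ≡ 7163 (mod 11256).

7163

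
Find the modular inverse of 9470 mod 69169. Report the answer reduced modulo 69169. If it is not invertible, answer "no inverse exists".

32218

Apply the Euclidean algorithm to 69169 and 9470:
69169 = 7·9470 + 2879
9470 = 3·2879 + 833
2879 = 3·833 + 380
833 = 2·380 + 73
380 = 5·73 + 15
73 = 4·15 + 13
15 = 1·13 + 2
13 = 6·2 + 1
2 = 2·1 + 0
Since gcd(9470, 69169) = 1, back-substitute to write 1 as a combination:
1 = 13 − 6·2
1 = −6·15 + 7·13
1 = 7·73 − 34·15
1 = −34·380 + 177·73
1 = 177·833 − 388·380
1 = −388·2879 + 1341·833
1 = 1341·9470 − 4411·2879
1 = −4411·69169 + 32218·9470
So 9470·32218 ≡ 1 (mod 69169).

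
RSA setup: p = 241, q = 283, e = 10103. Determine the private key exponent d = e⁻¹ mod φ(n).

φ(n) = (p−1)(q−1) = 240·282 = 67680.
Need d with 10103·d ≡ 1 (mod 67680). Apply the extended Euclidean algorithm:
67680 = 6*10103 + 7062
10103 = 1*7062 + 3041
7062 = 2*3041 + 980
3041 = 3*980 + 101
980 = 9*101 + 71
101 = 1*71 + 30
71 = 2*30 + 11
30 = 2*11 + 8
11 = 1*8 + 3
8 = 2*3 + 2
3 = 1*2 + 1
2 = 2*1 + 0
Back-substitute:
1 = 3 − 2
1 = −8 + 3·3
1 = 3·11 − 4·8
1 = −4·30 + 11·11
1 = 11·71 − 26·30
1 = −26·101 + 37·71
1 = 37·980 − 359·101
1 = −359·3041 + 1114·980
1 = 1114·7062 − 2587·3041
1 = −2587·10103 + 3701·7062
1 = 3701·67680 − 24793·10103
So 10103·(-24793) ≡ 1 (mod 67680), hence d ≡ -24793 ≡ 42887 (mod 67680).

42887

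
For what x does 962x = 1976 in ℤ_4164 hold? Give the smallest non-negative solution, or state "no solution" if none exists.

1240

First find gcd(962, 4164):
4164 = 4*962 + 316
962 = 3*316 + 14
316 = 22*14 + 8
14 = 1*8 + 6
8 = 1*6 + 2
6 = 3*2 + 0
gcd = 2 and 2 | 1976, so solutions exist. Divide through by 2: 481x ≡ 988 (mod 2082).
Now find 481⁻¹ mod 2082:
2082 = 4×481 + 158
481 = 3×158 + 7
158 = 22×7 + 4
7 = 1×4 + 3
4 = 1×3 + 1
3 = 3×1 + 0
Back-substitute:
1 = 4 − 3
1 = −7 + 2·4
1 = 2·158 − 45·7
1 = −45·481 + 137·158
1 = 137·2082 − 593·481
So 481·(-593) ≡ 1 (mod 2082), i.e. 481⁻¹ ≡ 1489.
Then x ≡ 1489·988 ≡ 1240 (mod 2082); the smallest non-negative solution is x = 1240.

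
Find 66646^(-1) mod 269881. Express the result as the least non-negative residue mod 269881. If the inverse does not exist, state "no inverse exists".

Run Euclid on (269881, 66646):
269881 = 4*66646 + 3297
66646 = 20*3297 + 706
3297 = 4*706 + 473
706 = 1*473 + 233
473 = 2*233 + 7
233 = 33*7 + 2
7 = 3*2 + 1
2 = 2*1 + 0
The gcd is 1. Working backward:
1 = 7 − 3·2
1 = −3·233 + 100·7
1 = 100·473 − 203·233
1 = −203·706 + 303·473
1 = 303·3297 − 1415·706
1 = −1415·66646 + 28603·3297
1 = 28603·269881 − 115827·66646
Hence 66646⁻¹ ≡ -115827 ≡ 154054 (mod 269881).

154054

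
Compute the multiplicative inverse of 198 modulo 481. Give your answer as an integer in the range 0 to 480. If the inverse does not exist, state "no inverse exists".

464

Extended Euclidean algorithm:
481 = 2·198 + 85
198 = 2·85 + 28
85 = 3·28 + 1
28 = 28·1 + 0
Since gcd(198, 481) = 1, back-substitute to write 1 as a combination:
1 = 85 − 3·28
1 = −3·198 + 7·85
1 = 7·481 − 17·198
So 198·(-17) ≡ 1 (mod 481), and -17 ≡ 464 (mod 481).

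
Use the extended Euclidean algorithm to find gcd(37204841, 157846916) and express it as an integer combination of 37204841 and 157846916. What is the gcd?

1

Repeated division:
157846916 = 4·37204841 + 9027552
37204841 = 4·9027552 + 1094633
9027552 = 8·1094633 + 270488
1094633 = 4·270488 + 12681
270488 = 21·12681 + 4187
12681 = 3·4187 + 120
4187 = 34·120 + 107
120 = 1·107 + 13
107 = 8·13 + 3
13 = 4·3 + 1
3 = 3·1 + 0
gcd(37204841, 157846916) = 1.
Back-substituting:
1 = 13 − 4·3
1 = −4·107 + 33·13
1 = 33·120 − 37·107
1 = −37·4187 + 1291·120
1 = 1291·12681 − 3910·4187
1 = −3910·270488 + 83401·12681
1 = 83401·1094633 − 337514·270488
1 = −337514·9027552 + 2783513·1094633
1 = 2783513·37204841 − 11471566·9027552
1 = −11471566·157846916 + 48669777·37204841
So 1 = (-11471566)·157846916 + (48669777)·37204841.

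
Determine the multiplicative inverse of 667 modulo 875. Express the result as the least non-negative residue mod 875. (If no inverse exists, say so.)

753

Extended Euclidean algorithm:
875 = 1·667 + 208
667 = 3·208 + 43
208 = 4·43 + 36
43 = 1·36 + 7
36 = 5·7 + 1
7 = 7·1 + 0
The gcd is 1. Working backward:
1 = 36 − 5·7
1 = −5·43 + 6·36
1 = 6·208 − 29·43
1 = −29·667 + 93·208
1 = 93·875 − 122·667
So 667·(-122) ≡ 1 (mod 875), and -122 ≡ 753 (mod 875).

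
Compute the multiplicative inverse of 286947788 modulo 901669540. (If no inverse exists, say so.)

no inverse exists

Euclidean algorithm on 901669540, 286947788:
901669540 = 3·286947788 + 40826176
286947788 = 7·40826176 + 1164556
40826176 = 35·1164556 + 66716
1164556 = 17·66716 + 30384
66716 = 2·30384 + 5948
30384 = 5·5948 + 644
5948 = 9·644 + 152
644 = 4·152 + 36
152 = 4·36 + 8
36 = 4·8 + 4
8 = 2·4 + 0
Since gcd = 4 > 1, 286947788 is not a unit mod 901669540.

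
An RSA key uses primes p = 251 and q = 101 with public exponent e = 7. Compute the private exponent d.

φ(n) = (p−1)(q−1) = 250·100 = 25000.
Need d with 7·d ≡ 1 (mod 25000). Apply the extended Euclidean algorithm:
25000 = 3571*7 + 3
7 = 2*3 + 1
3 = 3*1 + 0
Back-substitute:
1 = 7 − 2·3
1 = −2·25000 + 7143·7
So 7·7143 ≡ 1 (mod 25000), hence d = 7143.

7143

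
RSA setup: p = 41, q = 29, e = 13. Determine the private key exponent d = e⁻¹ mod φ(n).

517

φ(n) = (p−1)(q−1) = 40·28 = 1120.
Need d with 13·d ≡ 1 (mod 1120). Apply the extended Euclidean algorithm:
1120 = 86·13 + 2
13 = 6·2 + 1
2 = 2·1 + 0
Back-substitute:
1 = 13 − 6·2
1 = −6·1120 + 517·13
So 13·517 ≡ 1 (mod 1120), hence d = 517.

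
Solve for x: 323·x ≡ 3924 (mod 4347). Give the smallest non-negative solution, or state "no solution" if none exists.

2475

First find gcd(323, 4347):
4347 = 13*323 + 148
323 = 2*148 + 27
148 = 5*27 + 13
27 = 2*13 + 1
13 = 13*1 + 0
gcd = 1, so a unique solution mod 4347 exists.
Back-substitute for the Bézout coefficients:
1 = 27 − 2·13
1 = −2·148 + 11·27
1 = 11·323 − 24·148
1 = −24·4347 + 323·323
So 323·(323) ≡ 1 (mod 4347), giving 323⁻¹ ≡ 323.
x ≡ 323⁻¹·3924 ≡ 323·3924 ≡ 2475 (mod 4347).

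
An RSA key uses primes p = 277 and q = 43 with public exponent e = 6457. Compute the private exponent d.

4849

φ(n) = (p−1)(q−1) = 276·42 = 11592.
Need d with 6457·d ≡ 1 (mod 11592). Apply the extended Euclidean algorithm:
11592 = 1×6457 + 5135
6457 = 1×5135 + 1322
5135 = 3×1322 + 1169
1322 = 1×1169 + 153
1169 = 7×153 + 98
153 = 1×98 + 55
98 = 1×55 + 43
55 = 1×43 + 12
43 = 3×12 + 7
12 = 1×7 + 5
7 = 1×5 + 2
5 = 2×2 + 1
2 = 2×1 + 0
Back-substitute:
1 = 5 − 2·2
1 = −2·7 + 3·5
1 = 3·12 − 5·7
1 = −5·43 + 18·12
1 = 18·55 − 23·43
1 = −23·98 + 41·55
1 = 41·153 − 64·98
1 = −64·1169 + 489·153
1 = 489·1322 − 553·1169
1 = −553·5135 + 2148·1322
1 = 2148·6457 − 2701·5135
1 = −2701·11592 + 4849·6457
So 6457·4849 ≡ 1 (mod 11592), hence d = 4849.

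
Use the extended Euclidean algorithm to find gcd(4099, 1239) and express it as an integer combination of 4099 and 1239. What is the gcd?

Repeated division:
4099 = 3·1239 + 382
1239 = 3·382 + 93
382 = 4·93 + 10
93 = 9·10 + 3
10 = 3·3 + 1
3 = 3·1 + 0
gcd(4099, 1239) = 1.
Express as a combination:
1 = 10 − 3·3
1 = −3·93 + 28·10
1 = 28·382 − 115·93
1 = −115·1239 + 373·382
1 = 373·4099 − 1234·1239
So 1 = (373)·4099 + (-1234)·1239.

1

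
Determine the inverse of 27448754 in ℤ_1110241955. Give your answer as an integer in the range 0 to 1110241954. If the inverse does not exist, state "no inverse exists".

754830254

Apply the Euclidean algorithm to 1110241955 and 27448754:
1110241955 = 40·27448754 + 12291795
27448754 = 2·12291795 + 2865164
12291795 = 4·2865164 + 831139
2865164 = 3·831139 + 371747
831139 = 2·371747 + 87645
371747 = 4·87645 + 21167
87645 = 4·21167 + 2977
21167 = 7·2977 + 328
2977 = 9·328 + 25
328 = 13·25 + 3
25 = 8·3 + 1
3 = 3·1 + 0
The gcd is 1. Working backward:
1 = 25 − 8·3
1 = −8·328 + 105·25
1 = 105·2977 − 953·328
1 = −953·21167 + 6776·2977
1 = 6776·87645 − 28057·21167
1 = −28057·371747 + 119004·87645
1 = 119004·831139 − 266065·371747
1 = −266065·2865164 + 917199·831139
1 = 917199·12291795 − 3934861·2865164
1 = −3934861·27448754 + 8786921·12291795
1 = 8786921·1110241955 − 355411701·27448754
Hence 27448754⁻¹ ≡ -355411701 ≡ 754830254 (mod 1110241955).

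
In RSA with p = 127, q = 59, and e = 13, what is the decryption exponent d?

φ(n) = (p−1)(q−1) = 126·58 = 7308.
Need d with 13·d ≡ 1 (mod 7308). Apply the extended Euclidean algorithm:
7308 = 562*13 + 2
13 = 6*2 + 1
2 = 2*1 + 0
Back-substitute:
1 = 13 − 6·2
1 = −6·7308 + 3373·13
So 13·3373 ≡ 1 (mod 7308), hence d = 3373.

3373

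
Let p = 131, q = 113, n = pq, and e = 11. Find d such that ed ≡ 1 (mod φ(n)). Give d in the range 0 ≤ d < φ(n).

φ(n) = (p−1)(q−1) = 130·112 = 14560.
Need d with 11·d ≡ 1 (mod 14560). Apply the extended Euclidean algorithm:
14560 = 1323·11 + 7
11 = 1·7 + 4
7 = 1·4 + 3
4 = 1·3 + 1
3 = 3·1 + 0
Back-substitute:
1 = 4 − 3
1 = −7 + 2·4
1 = 2·11 − 3·7
1 = −3·14560 + 3971·11
So 11·3971 ≡ 1 (mod 14560), hence d = 3971.

3971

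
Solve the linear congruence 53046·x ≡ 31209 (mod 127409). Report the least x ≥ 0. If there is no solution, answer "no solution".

First find gcd(53046, 127409):
127409 = 2×53046 + 21317
53046 = 2×21317 + 10412
21317 = 2×10412 + 493
10412 = 21×493 + 59
493 = 8×59 + 21
59 = 2×21 + 17
21 = 1×17 + 4
17 = 4×4 + 1
4 = 4×1 + 0
gcd = 1, so a unique solution mod 127409 exists.
Back-substitute for the Bézout coefficients:
1 = 17 − 4·4
1 = −4·21 + 5·17
1 = 5·59 − 14·21
1 = −14·493 + 117·59
1 = 117·10412 − 2471·493
1 = −2471·21317 + 5059·10412
1 = 5059·53046 − 12589·21317
1 = −12589·127409 + 30237·53046
So 53046·(30237) ≡ 1 (mod 127409), giving 53046⁻¹ ≡ 30237.
x ≡ 53046⁻¹·31209 ≡ 30237·31209 ≡ 75479 (mod 127409).

75479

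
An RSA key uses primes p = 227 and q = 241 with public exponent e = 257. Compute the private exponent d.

φ(n) = (p−1)(q−1) = 226·240 = 54240.
Need d with 257·d ≡ 1 (mod 54240). Apply the extended Euclidean algorithm:
54240 = 211*257 + 13
257 = 19*13 + 10
13 = 1*10 + 3
10 = 3*3 + 1
3 = 3*1 + 0
Back-substitute:
1 = 10 − 3·3
1 = −3·13 + 4·10
1 = 4·257 − 79·13
1 = −79·54240 + 16673·257
So 257·16673 ≡ 1 (mod 54240), hence d = 16673.

16673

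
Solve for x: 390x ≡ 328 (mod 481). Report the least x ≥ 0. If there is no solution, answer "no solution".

gcd(390, 481):
481 = 1×390 + 91
390 = 4×91 + 26
91 = 3×26 + 13
26 = 2×13 + 0
gcd = 13, but 13 ∤ 328, so the congruence has no solution.

no solution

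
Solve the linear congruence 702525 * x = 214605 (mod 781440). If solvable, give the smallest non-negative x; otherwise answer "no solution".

First find gcd(702525, 781440):
781440 = 1*702525 + 78915
702525 = 8*78915 + 71205
78915 = 1*71205 + 7710
71205 = 9*7710 + 1815
7710 = 4*1815 + 450
1815 = 4*450 + 15
450 = 30*15 + 0
gcd = 15 and 15 | 214605, so solutions exist. Divide through by 15: 46835x ≡ 14307 (mod 52096).
Now find 46835⁻¹ mod 52096:
52096 = 1×46835 + 5261
46835 = 8×5261 + 4747
5261 = 1×4747 + 514
4747 = 9×514 + 121
514 = 4×121 + 30
121 = 4×30 + 1
30 = 30×1 + 0
Back-substitute:
1 = 121 − 4·30
1 = −4·514 + 17·121
1 = 17·4747 − 157·514
1 = −157·5261 + 174·4747
1 = 174·46835 − 1549·5261
1 = −1549·52096 + 1723·46835
So 46835⁻¹ ≡ 1723 (mod 52096).
Then x ≡ 1723·14307 ≡ 9553 (mod 52096); the smallest non-negative solution is x = 9553.

9553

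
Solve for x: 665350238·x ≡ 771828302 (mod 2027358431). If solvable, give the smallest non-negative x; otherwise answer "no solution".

242743195

First find gcd(665350238, 2027358431):
2027358431 = 3·665350238 + 31307717
665350238 = 21·31307717 + 7888181
31307717 = 3·7888181 + 7643174
7888181 = 1·7643174 + 245007
7643174 = 31·245007 + 47957
245007 = 5·47957 + 5222
47957 = 9·5222 + 959
5222 = 5·959 + 427
959 = 2·427 + 105
427 = 4·105 + 7
105 = 15·7 + 0
gcd = 7 and 7 | 771828302, so solutions exist. Divide through by 7: 95050034x ≡ 110261186 (mod 289622633).
Now find 95050034⁻¹ mod 289622633:
289622633 = 3·95050034 + 4472531
95050034 = 21·4472531 + 1126883
4472531 = 3·1126883 + 1091882
1126883 = 1·1091882 + 35001
1091882 = 31·35001 + 6851
35001 = 5·6851 + 746
6851 = 9·746 + 137
746 = 5·137 + 61
137 = 2·61 + 15
61 = 4·15 + 1
15 = 15·1 + 0
Back-substitute:
1 = 61 − 4·15
1 = −4·137 + 9·61
1 = 9·746 − 49·137
1 = −49·6851 + 450·746
1 = 450·35001 − 2299·6851
1 = −2299·1091882 + 71719·35001
1 = 71719·1126883 − 74018·1091882
1 = −74018·4472531 + 293773·1126883
1 = 293773·95050034 − 6243251·4472531
1 = −6243251·289622633 + 19023526·95050034
So 95050034⁻¹ ≡ 19023526 (mod 289622633).
Then x ≡ 19023526·110261186 ≡ 242743195 (mod 289622633); the smallest non-negative solution is x = 242743195.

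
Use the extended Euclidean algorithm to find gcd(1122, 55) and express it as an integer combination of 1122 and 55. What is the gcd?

11

Apply Euclid's algorithm to 1122 and 55:
1122 = 20×55 + 22
55 = 2×22 + 11
22 = 2×11 + 0
gcd(1122, 55) = 11.
Express as a combination:
11 = 55 − 2·22
11 = −2·1122 + 41·55
So 11 = (-2)·1122 + (41)·55.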